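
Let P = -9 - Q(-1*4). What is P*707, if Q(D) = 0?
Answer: -6363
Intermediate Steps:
P = -9 (P = -9 - 1*0 = -9 + 0 = -9)
P*707 = -9*707 = -6363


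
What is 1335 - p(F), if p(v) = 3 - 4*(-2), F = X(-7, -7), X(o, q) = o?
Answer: 1324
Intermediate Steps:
F = -7
p(v) = 11 (p(v) = 3 + 8 = 11)
1335 - p(F) = 1335 - 1*11 = 1335 - 11 = 1324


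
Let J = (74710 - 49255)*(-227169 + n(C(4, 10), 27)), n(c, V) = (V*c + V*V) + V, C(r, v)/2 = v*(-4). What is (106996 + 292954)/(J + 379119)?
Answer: -199975/2908973298 ≈ -6.8744e-5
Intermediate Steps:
C(r, v) = -8*v (C(r, v) = 2*(v*(-4)) = 2*(-4*v) = -8*v)
n(c, V) = V + V² + V*c (n(c, V) = (V*c + V²) + V = (V² + V*c) + V = V + V² + V*c)
J = -5818325715 (J = (74710 - 49255)*(-227169 + 27*(1 + 27 - 8*10)) = 25455*(-227169 + 27*(1 + 27 - 80)) = 25455*(-227169 + 27*(-52)) = 25455*(-227169 - 1404) = 25455*(-228573) = -5818325715)
(106996 + 292954)/(J + 379119) = (106996 + 292954)/(-5818325715 + 379119) = 399950/(-5817946596) = 399950*(-1/5817946596) = -199975/2908973298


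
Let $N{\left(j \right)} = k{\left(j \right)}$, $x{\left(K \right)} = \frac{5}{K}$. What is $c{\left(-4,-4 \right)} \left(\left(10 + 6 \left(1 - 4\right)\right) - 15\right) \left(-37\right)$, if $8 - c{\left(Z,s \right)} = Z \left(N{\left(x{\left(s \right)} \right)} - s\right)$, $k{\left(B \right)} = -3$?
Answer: $10212$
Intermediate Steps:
$N{\left(j \right)} = -3$
$c{\left(Z,s \right)} = 8 - Z \left(-3 - s\right)$
$c{\left(-4,-4 \right)} \left(\left(10 + 6 \left(1 - 4\right)\right) - 15\right) \left(-37\right) = \left(8 + 3 \left(-4\right) - -16\right) \left(\left(10 + 6 \left(1 - 4\right)\right) - 15\right) \left(-37\right) = \left(8 - 12 + 16\right) \left(\left(10 + 6 \left(-3\right)\right) - 15\right) \left(-37\right) = 12 \left(\left(10 - 18\right) - 15\right) \left(-37\right) = 12 \left(-8 - 15\right) \left(-37\right) = 12 \left(-23\right) \left(-37\right) = \left(-276\right) \left(-37\right) = 10212$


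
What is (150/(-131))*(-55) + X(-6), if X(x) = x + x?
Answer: 6678/131 ≈ 50.977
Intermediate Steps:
X(x) = 2*x
(150/(-131))*(-55) + X(-6) = (150/(-131))*(-55) + 2*(-6) = (150*(-1/131))*(-55) - 12 = -150/131*(-55) - 12 = 8250/131 - 12 = 6678/131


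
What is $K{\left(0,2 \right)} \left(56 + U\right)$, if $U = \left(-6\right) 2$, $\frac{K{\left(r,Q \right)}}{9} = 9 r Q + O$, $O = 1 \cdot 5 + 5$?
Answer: $3960$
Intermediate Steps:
$O = 10$ ($O = 5 + 5 = 10$)
$K{\left(r,Q \right)} = 90 + 81 Q r$ ($K{\left(r,Q \right)} = 9 \left(9 r Q + 10\right) = 9 \left(9 Q r + 10\right) = 9 \left(10 + 9 Q r\right) = 90 + 81 Q r$)
$U = -12$
$K{\left(0,2 \right)} \left(56 + U\right) = \left(90 + 81 \cdot 2 \cdot 0\right) \left(56 - 12\right) = \left(90 + 0\right) 44 = 90 \cdot 44 = 3960$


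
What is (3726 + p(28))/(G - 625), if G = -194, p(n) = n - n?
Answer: -414/91 ≈ -4.5495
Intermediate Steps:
p(n) = 0
(3726 + p(28))/(G - 625) = (3726 + 0)/(-194 - 625) = 3726/(-819) = 3726*(-1/819) = -414/91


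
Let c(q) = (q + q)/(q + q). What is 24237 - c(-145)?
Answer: 24236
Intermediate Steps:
c(q) = 1 (c(q) = (2*q)/((2*q)) = (2*q)*(1/(2*q)) = 1)
24237 - c(-145) = 24237 - 1*1 = 24237 - 1 = 24236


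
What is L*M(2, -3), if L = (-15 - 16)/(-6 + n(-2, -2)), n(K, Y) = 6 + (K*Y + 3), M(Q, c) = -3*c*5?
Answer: -1395/7 ≈ -199.29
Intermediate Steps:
M(Q, c) = -15*c
n(K, Y) = 9 + K*Y (n(K, Y) = 6 + (3 + K*Y) = 9 + K*Y)
L = -31/7 (L = (-15 - 16)/(-6 + (9 - 2*(-2))) = -31/(-6 + (9 + 4)) = -31/(-6 + 13) = -31/7 ≈ -4.4286)
L*M(2, -3) = -(-465)*(-3)/7 = -31/7*45 = -1395/7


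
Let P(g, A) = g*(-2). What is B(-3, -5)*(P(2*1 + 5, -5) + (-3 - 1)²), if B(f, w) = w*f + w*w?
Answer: 80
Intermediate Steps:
B(f, w) = w² + f*w (B(f, w) = f*w + w² = w² + f*w)
P(g, A) = -2*g
B(-3, -5)*(P(2*1 + 5, -5) + (-3 - 1)²) = (-5*(-3 - 5))*(-2*(2*1 + 5) + (-3 - 1)²) = (-5*(-8))*(-2*(2 + 5) + (-4)²) = 40*(-2*7 + 16) = 40*(-14 + 16) = 40*2 = 80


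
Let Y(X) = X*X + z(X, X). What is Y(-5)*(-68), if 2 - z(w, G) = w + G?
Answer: -2516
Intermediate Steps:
z(w, G) = 2 - G - w (z(w, G) = 2 - (w + G) = 2 - (G + w) = 2 + (-G - w) = 2 - G - w)
Y(X) = 2 + X² - 2*X (Y(X) = X*X + (2 - X - X) = X² + (2 - 2*X) = 2 + X² - 2*X)
Y(-5)*(-68) = (2 + (-5)² - 2*(-5))*(-68) = (2 + 25 + 10)*(-68) = 37*(-68) = -2516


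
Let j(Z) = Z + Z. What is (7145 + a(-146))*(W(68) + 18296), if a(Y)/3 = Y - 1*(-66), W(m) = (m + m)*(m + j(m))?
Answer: 317906200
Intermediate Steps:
j(Z) = 2*Z
W(m) = 6*m**2 (W(m) = (m + m)*(m + 2*m) = (2*m)*(3*m) = 6*m**2)
a(Y) = 198 + 3*Y (a(Y) = 3*(Y - 1*(-66)) = 3*(Y + 66) = 3*(66 + Y) = 198 + 3*Y)
(7145 + a(-146))*(W(68) + 18296) = (7145 + (198 + 3*(-146)))*(6*68**2 + 18296) = (7145 + (198 - 438))*(6*4624 + 18296) = (7145 - 240)*(27744 + 18296) = 6905*46040 = 317906200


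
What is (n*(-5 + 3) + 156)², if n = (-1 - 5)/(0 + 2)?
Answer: 26244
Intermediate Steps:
n = -3 (n = -6/2 = -6*½ = -3)
(n*(-5 + 3) + 156)² = (-3*(-5 + 3) + 156)² = (-3*(-2) + 156)² = (6 + 156)² = 162² = 26244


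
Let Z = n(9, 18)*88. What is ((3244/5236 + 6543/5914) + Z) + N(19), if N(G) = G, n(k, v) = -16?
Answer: -10739479673/7741426 ≈ -1387.3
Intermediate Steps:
Z = -1408 (Z = -16*88 = -1408)
((3244/5236 + 6543/5914) + Z) + N(19) = ((3244/5236 + 6543/5914) - 1408) + 19 = ((3244*(1/5236) + 6543*(1/5914)) - 1408) + 19 = ((811/1309 + 6543/5914) - 1408) + 19 = (13361041/7741426 - 1408) + 19 = -10886566767/7741426 + 19 = -10739479673/7741426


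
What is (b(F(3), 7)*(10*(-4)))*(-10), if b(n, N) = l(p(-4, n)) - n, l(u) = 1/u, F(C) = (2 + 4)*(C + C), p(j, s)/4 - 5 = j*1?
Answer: -14300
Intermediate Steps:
p(j, s) = 20 + 4*j (p(j, s) = 20 + 4*(j*1) = 20 + 4*j)
F(C) = 12*C (F(C) = 6*(2*C) = 12*C)
b(n, N) = 1/4 - n (b(n, N) = 1/(20 + 4*(-4)) - n = 1/(20 - 16) - n = 1/4 - n)
(b(F(3), 7)*(10*(-4)))*(-10) = ((1/4 - 12*3)*(10*(-4)))*(-10) = ((1/4 - 1*36)*(-40))*(-10) = ((1/4 - 36)*(-40))*(-10) = -143/4*(-40)*(-10) = 1430*(-10) = -14300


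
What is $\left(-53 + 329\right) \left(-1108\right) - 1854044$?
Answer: $-2159852$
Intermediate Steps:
$\left(-53 + 329\right) \left(-1108\right) - 1854044 = 276 \left(-1108\right) - 1854044 = -305808 - 1854044 = -2159852$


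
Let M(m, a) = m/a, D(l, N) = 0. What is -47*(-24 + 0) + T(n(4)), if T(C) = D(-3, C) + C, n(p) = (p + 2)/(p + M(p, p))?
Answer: 5646/5 ≈ 1129.2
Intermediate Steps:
n(p) = (2 + p)/(1 + p) (n(p) = (p + 2)/(p + p/p) = (2 + p)/(p + 1) = (2 + p)/(1 + p))
T(C) = C (T(C) = 0 + C = C)
-47*(-24 + 0) + T(n(4)) = -47*(-24 + 0) + (2 + 4)/(1 + 4) = -47*(-24) + 6/5 = 1128 + (⅕)*6 = 1128 + 6/5 = 5646/5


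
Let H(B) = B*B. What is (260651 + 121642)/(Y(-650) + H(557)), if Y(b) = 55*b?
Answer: 382293/274499 ≈ 1.3927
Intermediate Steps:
H(B) = B**2
(260651 + 121642)/(Y(-650) + H(557)) = (260651 + 121642)/(55*(-650) + 557**2) = 382293/(-35750 + 310249) = 382293/274499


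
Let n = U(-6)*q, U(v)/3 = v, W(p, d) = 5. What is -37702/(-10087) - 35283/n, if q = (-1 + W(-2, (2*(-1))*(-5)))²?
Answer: 17464657/138336 ≈ 126.25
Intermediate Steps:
U(v) = 3*v
q = 16 (q = (-1 + 5)² = 4² = 16)
n = -288 (n = (3*(-6))*16 = -18*16 = -288)
-37702/(-10087) - 35283/n = -37702/(-10087) - 35283/(-288) = -37702*(-1/10087) - 35283*(-1/288) = 5386/1441 + 11761/96 = 17464657/138336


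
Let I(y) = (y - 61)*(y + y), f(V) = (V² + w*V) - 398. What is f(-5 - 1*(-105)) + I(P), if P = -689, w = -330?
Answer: 1010102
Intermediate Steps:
f(V) = -398 + V² - 330*V (f(V) = (V² - 330*V) - 398 = -398 + V² - 330*V)
I(y) = 2*y*(-61 + y) (I(y) = (-61 + y)*(2*y) = 2*y*(-61 + y))
f(-5 - 1*(-105)) + I(P) = (-398 + (-5 - 1*(-105))² - 330*(-5 - 1*(-105))) + 2*(-689)*(-61 - 689) = (-398 + (-5 + 105)² - 330*(-5 + 105)) + 2*(-689)*(-750) = (-398 + 100² - 330*100) + 1033500 = (-398 + 10000 - 33000) + 1033500 = -23398 + 1033500 = 1010102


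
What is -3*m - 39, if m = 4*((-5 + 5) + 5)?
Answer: -99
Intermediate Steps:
m = 20 (m = 4*(0 + 5) = 4*5 = 20)
-3*m - 39 = -3*20 - 39 = -60 - 39 = -99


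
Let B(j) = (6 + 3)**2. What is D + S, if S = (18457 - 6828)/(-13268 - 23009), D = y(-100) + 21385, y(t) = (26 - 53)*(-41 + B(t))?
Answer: 736592856/36277 ≈ 20305.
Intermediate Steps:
B(j) = 81 (B(j) = 9**2 = 81)
y(t) = -1080 (y(t) = (26 - 53)*(-41 + 81) = -27*40 = -1080)
D = 20305 (D = -1080 + 21385 = 20305)
S = -11629/36277 (S = 11629/(-36277) = 11629*(-1/36277) = -11629/36277 ≈ -0.32056)
D + S = 20305 - 11629/36277 = 736592856/36277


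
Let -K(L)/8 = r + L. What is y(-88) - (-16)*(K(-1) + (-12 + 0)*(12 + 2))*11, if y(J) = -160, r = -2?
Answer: -25504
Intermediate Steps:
K(L) = 16 - 8*L (K(L) = -8*(-2 + L) = 16 - 8*L)
y(-88) - (-16)*(K(-1) + (-12 + 0)*(12 + 2))*11 = -160 - (-16)*((16 - 8*(-1)) + (-12 + 0)*(12 + 2))*11 = -160 - (-16)*((16 + 8) - 12*14)*11 = -160 - (-16)*(24 - 168)*11 = -160 - (-16)*(-144*11) = -160 - (-16)*(-1584) = -160 - 1*25344 = -160 - 25344 = -25504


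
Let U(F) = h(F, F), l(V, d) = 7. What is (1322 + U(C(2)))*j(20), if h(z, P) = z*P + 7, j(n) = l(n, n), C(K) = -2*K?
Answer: 9415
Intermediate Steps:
j(n) = 7
h(z, P) = 7 + P*z (h(z, P) = P*z + 7 = 7 + P*z)
U(F) = 7 + F² (U(F) = 7 + F*F = 7 + F²)
(1322 + U(C(2)))*j(20) = (1322 + (7 + (-2*2)²))*7 = (1322 + (7 + (-4)²))*7 = (1322 + (7 + 16))*7 = (1322 + 23)*7 = 1345*7 = 9415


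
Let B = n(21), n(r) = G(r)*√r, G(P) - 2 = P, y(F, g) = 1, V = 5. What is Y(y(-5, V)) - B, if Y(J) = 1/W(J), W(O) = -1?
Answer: -1 - 23*√21 ≈ -106.40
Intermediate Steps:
G(P) = 2 + P
Y(J) = -1 (Y(J) = 1/(-1) = -1)
n(r) = √r*(2 + r) (n(r) = (2 + r)*√r = √r*(2 + r))
B = 23*√21 (B = √21*(2 + 21) = √21*23 = 23*√21 ≈ 105.40)
Y(y(-5, V)) - B = -1 - 23*√21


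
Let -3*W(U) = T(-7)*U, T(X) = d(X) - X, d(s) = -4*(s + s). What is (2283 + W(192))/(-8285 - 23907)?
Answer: 1749/32192 ≈ 0.054330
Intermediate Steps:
d(s) = -8*s
T(X) = -9*X (T(X) = -8*X - X = -9*X)
W(U) = -21*U (W(U) = -(-9*(-7))*U/3 = -21*U)
(2283 + W(192))/(-8285 - 23907) = (2283 - 21*192)/(-8285 - 23907) = (2283 - 4032)/(-32192) = -1749*(-1/32192) = 1749/32192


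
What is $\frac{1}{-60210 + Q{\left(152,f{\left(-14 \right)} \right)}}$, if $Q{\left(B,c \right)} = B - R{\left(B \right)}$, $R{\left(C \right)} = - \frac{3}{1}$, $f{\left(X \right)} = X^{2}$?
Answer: $- \frac{1}{60055} \approx -1.6651 \cdot 10^{-5}$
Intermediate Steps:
$R{\left(C \right)} = -3$ ($R{\left(C \right)} = \left(-3\right) 1 = -3$)
$Q{\left(B,c \right)} = 3 + B$ ($Q{\left(B,c \right)} = B - -3 = B + 3 = 3 + B$)
$\frac{1}{-60210 + Q{\left(152,f{\left(-14 \right)} \right)}} = \frac{1}{-60210 + \left(3 + 152\right)} = \frac{1}{-60210 + 155} = \frac{1}{-60055} = - \frac{1}{60055}$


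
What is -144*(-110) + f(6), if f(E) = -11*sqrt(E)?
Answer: 15840 - 11*sqrt(6) ≈ 15813.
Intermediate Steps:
-144*(-110) + f(6) = -144*(-110) - 11*sqrt(6) = 15840 - 11*sqrt(6)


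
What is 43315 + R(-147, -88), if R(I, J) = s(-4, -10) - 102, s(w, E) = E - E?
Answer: 43213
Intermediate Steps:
s(w, E) = 0
R(I, J) = -102 (R(I, J) = 0 - 102 = -102)
43315 + R(-147, -88) = 43315 - 102 = 43213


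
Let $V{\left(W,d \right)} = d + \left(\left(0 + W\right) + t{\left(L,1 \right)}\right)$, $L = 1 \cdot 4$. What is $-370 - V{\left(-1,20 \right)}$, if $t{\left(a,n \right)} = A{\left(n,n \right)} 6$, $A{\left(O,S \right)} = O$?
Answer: $-395$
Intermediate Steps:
$L = 4$
$t{\left(a,n \right)} = 6 n$ ($t{\left(a,n \right)} = n 6 = 6 n$)
$V{\left(W,d \right)} = 6 + W + d$ ($V{\left(W,d \right)} = d + \left(\left(0 + W\right) + 6 \cdot 1\right) = d + \left(W + 6\right) = d + \left(6 + W\right) = 6 + W + d$)
$-370 - V{\left(-1,20 \right)} = -370 - \left(6 - 1 + 20\right) = -370 - 25 = -395$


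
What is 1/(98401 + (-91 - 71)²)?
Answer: 1/124645 ≈ 8.0228e-6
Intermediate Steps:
1/(98401 + (-91 - 71)²) = 1/(98401 + (-162)²) = 1/(98401 + 26244) = 1/124645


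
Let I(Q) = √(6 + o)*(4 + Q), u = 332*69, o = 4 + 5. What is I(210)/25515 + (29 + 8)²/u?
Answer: 1369/22908 + 214*√15/25515 ≈ 0.092244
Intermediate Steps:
o = 9
u = 22908
I(Q) = √15*(4 + Q) (I(Q) = √(6 + 9)*(4 + Q) = √15*(4 + Q))
I(210)/25515 + (29 + 8)²/u = (√15*(4 + 210))/25515 + (29 + 8)²/22908 = (√15*214)*(1/25515) + 37²*(1/22908) = (214*√15)*(1/25515) + 1369*(1/22908) = 214*√15/25515 + 1369/22908 = 1369/22908 + 214*√15/25515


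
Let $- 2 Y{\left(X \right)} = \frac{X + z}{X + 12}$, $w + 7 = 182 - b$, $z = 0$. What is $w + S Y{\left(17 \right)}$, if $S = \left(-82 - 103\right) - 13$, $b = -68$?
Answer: $\frac{8730}{29} \approx 301.03$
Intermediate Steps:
$w = 243$ ($w = -7 + \left(182 - -68\right) = -7 + \left(182 + 68\right) = -7 + 250 = 243$)
$Y{\left(X \right)} = - \frac{X}{2 \left(12 + X\right)}$ ($Y{\left(X \right)} = - \frac{\left(X + 0\right) \frac{1}{X + 12}}{2} = - \frac{X \frac{1}{12 + X}}{2} = - \frac{X}{2 \left(12 + X\right)}$)
$S = -198$ ($S = \left(-82 - 103\right) - 13 = -185 - 13 = -198$)
$w + S Y{\left(17 \right)} = 243 - 198 \left(\left(-1\right) 17 \frac{1}{24 + 2 \cdot 17}\right) = 243 - 198 \left(\left(-1\right) 17 \frac{1}{24 + 34}\right) = 243 - 198 \left(\left(-1\right) 17 \cdot \frac{1}{58}\right) = 243 - - \frac{1683}{29} = 243 + \frac{1683}{29} = \frac{8730}{29}$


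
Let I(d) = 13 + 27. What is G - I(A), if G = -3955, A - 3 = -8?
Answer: -3995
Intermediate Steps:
A = -5 (A = 3 - 8 = -5)
I(d) = 40
G - I(A) = -3955 - 1*40 = -3955 - 40 = -3995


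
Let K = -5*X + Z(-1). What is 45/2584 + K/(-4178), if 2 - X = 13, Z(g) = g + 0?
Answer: 24237/5397976 ≈ 0.0044900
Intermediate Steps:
Z(g) = g
X = -11 (X = 2 - 1*13 = 2 - 13 = -11)
K = 54 (K = -5*(-11) - 1 = 55 - 1 = 54)
45/2584 + K/(-4178) = 45/2584 + 54/(-4178) = 45*(1/2584) + 54*(-1/4178) = 45/2584 - 27/2089 = 24237/5397976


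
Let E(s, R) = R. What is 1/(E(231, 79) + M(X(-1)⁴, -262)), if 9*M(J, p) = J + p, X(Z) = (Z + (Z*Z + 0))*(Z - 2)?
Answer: 9/449 ≈ 0.020045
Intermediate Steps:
X(Z) = (-2 + Z)*(Z + Z²) (X(Z) = (Z + (Z² + 0))*(-2 + Z) = (Z + Z²)*(-2 + Z) = (-2 + Z)*(Z + Z²))
M(J, p) = J/9 + p/9 (M(J, p) = (J + p)/9 = J/9 + p/9)
1/(E(231, 79) + M(X(-1)⁴, -262)) = 1/(79 + ((-(-2 + (-1)² - 1*(-1)))⁴/9 + (⅑)*(-262))) = 1/(79 + ((-(-2 + 1 + 1))⁴/9 - 262/9)) = 1/(79 + ((-1*0)⁴/9 - 262/9)) = 1/(79 + ((⅑)*0⁴ - 262/9)) = 1/(79 + ((⅑)*0 - 262/9)) = 1/(79 + (0 - 262/9)) = 1/(79 - 262/9) = 1/(449/9) = 9/449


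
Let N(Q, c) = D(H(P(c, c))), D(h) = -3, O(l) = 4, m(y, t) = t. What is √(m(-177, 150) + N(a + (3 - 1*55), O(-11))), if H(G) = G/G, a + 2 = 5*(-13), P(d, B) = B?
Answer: 7*√3 ≈ 12.124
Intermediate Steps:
a = -67 (a = -2 + 5*(-13) = -2 - 65 = -67)
H(G) = 1
N(Q, c) = -3
√(m(-177, 150) + N(a + (3 - 1*55), O(-11))) = √(150 - 3) = √147 = 7*√3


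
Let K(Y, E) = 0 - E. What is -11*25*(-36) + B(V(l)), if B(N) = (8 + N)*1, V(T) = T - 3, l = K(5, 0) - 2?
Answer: 9903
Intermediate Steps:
K(Y, E) = -E
l = -2 (l = -1*0 - 2 = 0 - 2 = -2)
V(T) = -3 + T
B(N) = 8 + N
-11*25*(-36) + B(V(l)) = -11*25*(-36) + (8 + (-3 - 2)) = -275*(-36) + (8 - 5) = 9900 + 3 = 9903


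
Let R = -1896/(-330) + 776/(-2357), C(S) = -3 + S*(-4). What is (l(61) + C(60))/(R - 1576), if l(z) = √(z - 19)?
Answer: 31501305/203602628 - 129635*√42/203602628 ≈ 0.15059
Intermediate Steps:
C(S) = -3 - 4*S
R = 702132/129635 (R = -1896*(-1/330) + 776*(-1/2357) = 316/55 - 776/2357 = 702132/129635 ≈ 5.4162)
l(z) = √(-19 + z)
(l(61) + C(60))/(R - 1576) = (√(-19 + 61) + (-3 - 4*60))/(702132/129635 - 1576) = (√42 + (-3 - 240))/(-203602628/129635) = (√42 - 243)*(-129635/203602628) = (-243 + √42)*(-129635/203602628) = 31501305/203602628 - 129635*√42/203602628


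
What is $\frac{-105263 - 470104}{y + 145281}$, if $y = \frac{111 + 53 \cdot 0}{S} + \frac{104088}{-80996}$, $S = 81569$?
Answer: $- \frac{316776104018309}{79985717828494} \approx -3.9604$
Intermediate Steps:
$y = - \frac{2120340879}{1651690681}$ ($y = \frac{111 + 53 \cdot 0}{81569} + \frac{104088}{-80996} = \left(111 + 0\right) \frac{1}{81569} + 104088 \left(- \frac{1}{80996}\right) = 111 \cdot \frac{1}{81569} - \frac{26022}{20249} = \frac{111}{81569} - \frac{26022}{20249} = - \frac{2120340879}{1651690681} \approx -1.2837$)
$\frac{-105263 - 470104}{y + 145281} = \frac{-105263 - 470104}{- \frac{2120340879}{1651690681} + 145281} = - \frac{575367}{\frac{239957153485482}{1651690681}} = \left(-575367\right) \frac{1651690681}{239957153485482} = - \frac{316776104018309}{79985717828494}$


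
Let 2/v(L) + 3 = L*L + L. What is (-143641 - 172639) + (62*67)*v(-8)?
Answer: -16754532/53 ≈ -3.1612e+5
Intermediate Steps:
v(L) = 2/(-3 + L + L²) (v(L) = 2/(-3 + (L*L + L)) = 2/(-3 + (L² + L)) = 2/(-3 + (L + L²)) = 2/(-3 + L + L²))
(-143641 - 172639) + (62*67)*v(-8) = (-143641 - 172639) + (62*67)*(2/(-3 - 8 + (-8)²)) = -316280 + 4154*(2/(-3 - 8 + 64)) = -316280 + 4154*(2/53) = -316280 + 8308/53 = -16754532/53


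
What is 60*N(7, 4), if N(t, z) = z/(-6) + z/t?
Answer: -40/7 ≈ -5.7143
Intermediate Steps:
N(t, z) = -z/6 + z/t (N(t, z) = z*(-⅙) + z/t = -z/6 + z/t)
60*N(7, 4) = 60*(-⅙*4 + 4/7) = 60*(-⅔ + 4*(⅐)) = 60*(-⅔ + 4/7) = 60*(-2/21) = -40/7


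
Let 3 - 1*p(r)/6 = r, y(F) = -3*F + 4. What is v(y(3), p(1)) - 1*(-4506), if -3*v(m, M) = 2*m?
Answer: 13528/3 ≈ 4509.3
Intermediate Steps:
y(F) = 4 - 3*F
p(r) = 18 - 6*r
v(m, M) = -2*m/3
v(y(3), p(1)) - 1*(-4506) = -2*(4 - 3*3)/3 - 1*(-4506) = -2*(4 - 9)/3 + 4506 = -2/3*(-5) + 4506 = 10/3 + 4506 = 13528/3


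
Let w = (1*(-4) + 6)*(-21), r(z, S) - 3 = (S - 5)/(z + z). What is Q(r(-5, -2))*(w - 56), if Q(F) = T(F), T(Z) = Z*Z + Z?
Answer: -85211/50 ≈ -1704.2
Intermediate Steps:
T(Z) = Z + Z² (T(Z) = Z² + Z = Z + Z²)
r(z, S) = 3 + (-5 + S)/(2*z) (r(z, S) = 3 + (S - 5)/(z + z) = 3 + (-5 + S)/((2*z)) = 3 + (-5 + S)*(1/(2*z)) = 3 + (-5 + S)/(2*z))
Q(F) = F*(1 + F)
w = -42 (w = (-4 + 6)*(-21) = 2*(-21) = -42)
Q(r(-5, -2))*(w - 56) = (((½)*(-5 - 2 + 6*(-5))/(-5))*(1 + (½)*(-5 - 2 + 6*(-5))/(-5)))*(-42 - 56) = (((½)*(-⅕)*(-5 - 2 - 30))*(1 + (½)*(-⅕)*(-5 - 2 - 30)))*(-98) = (((½)*(-⅕)*(-37))*(1 + (½)*(-⅕)*(-37)))*(-98) = (37*(1 + 37/10)/10)*(-98) = ((37/10)*(47/10))*(-98) = (1739/100)*(-98) = -85211/50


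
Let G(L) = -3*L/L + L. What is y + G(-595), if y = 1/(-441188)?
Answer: -263830425/441188 ≈ -598.00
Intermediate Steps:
y = -1/441188 ≈ -2.2666e-6
G(L) = -3 + L (G(L) = -3*1 + L = -3 + L)
y + G(-595) = -1/441188 + (-3 - 595) = -1/441188 - 598 = -263830425/441188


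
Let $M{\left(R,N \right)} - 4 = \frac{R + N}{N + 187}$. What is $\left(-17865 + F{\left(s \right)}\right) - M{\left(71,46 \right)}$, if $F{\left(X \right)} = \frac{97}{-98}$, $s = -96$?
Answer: $- \frac{408054813}{22834} \approx -17871.0$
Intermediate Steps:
$M{\left(R,N \right)} = 4 + \frac{N + R}{187 + N}$ ($M{\left(R,N \right)} = 4 + \frac{R + N}{N + 187} = 4 + \frac{N + R}{187 + N}$)
$F{\left(X \right)} = - \frac{97}{98}$ ($F{\left(X \right)} = 97 \left(- \frac{1}{98}\right) = - \frac{97}{98}$)
$\left(-17865 + F{\left(s \right)}\right) - M{\left(71,46 \right)} = \left(-17865 - \frac{97}{98}\right) - \frac{748 + 71 + 5 \cdot 46}{187 + 46} = - \frac{1750867}{98} - \frac{748 + 71 + 230}{233} = - \frac{1750867}{98} - \frac{1}{233} \cdot 1049 = - \frac{1750867}{98} - \frac{1049}{233} = - \frac{408054813}{22834}$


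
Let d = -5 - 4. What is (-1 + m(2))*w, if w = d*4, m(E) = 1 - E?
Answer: 72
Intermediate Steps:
d = -9
w = -36 (w = -9*4 = -36)
(-1 + m(2))*w = (-1 + (1 - 1*2))*(-36) = (-1 + (1 - 2))*(-36) = (-1 - 1)*(-36) = -2*(-36) = 72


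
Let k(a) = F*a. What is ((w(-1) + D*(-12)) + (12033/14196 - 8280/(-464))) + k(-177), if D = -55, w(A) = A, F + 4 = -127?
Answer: 467843431/19604 ≈ 23865.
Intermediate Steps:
F = -131 (F = -4 - 127 = -131)
k(a) = -131*a
((w(-1) + D*(-12)) + (12033/14196 - 8280/(-464))) + k(-177) = ((-1 - 55*(-12)) + (12033/14196 - 8280/(-464))) - 131*(-177) = ((-1 + 660) + (12033*(1/14196) - 8280*(-1/464))) + 23187 = (659 + (573/676 + 1035/58)) + 23187 = (659 + 366447/19604) + 23187 = 13285483/19604 + 23187 = 467843431/19604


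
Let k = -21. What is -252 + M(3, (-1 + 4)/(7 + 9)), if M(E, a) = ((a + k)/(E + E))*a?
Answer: -129357/512 ≈ -252.65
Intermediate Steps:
M(E, a) = a*(-21 + a)/(2*E) (M(E, a) = ((a - 21)/(E + E))*a = ((-21 + a)/((2*E)))*a = ((-21 + a)*(1/(2*E)))*a = ((-21 + a)/(2*E))*a = a*(-21 + a)/(2*E))
-252 + M(3, (-1 + 4)/(7 + 9)) = -252 + (½)*((-1 + 4)/(7 + 9))*(-21 + (-1 + 4)/(7 + 9))/3 = -252 + (½)*(3/16)*(⅓)*(-21 + 3/16) = -252 + (½)*(3/16)*(⅓)*(-333/16) = -252 - 333/512 = -129357/512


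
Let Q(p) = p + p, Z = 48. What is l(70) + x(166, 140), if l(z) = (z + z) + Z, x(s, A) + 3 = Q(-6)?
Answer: 173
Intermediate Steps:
Q(p) = 2*p
x(s, A) = -15 (x(s, A) = -3 + 2*(-6) = -3 - 12 = -15)
l(z) = 48 + 2*z (l(z) = (z + z) + 48 = 2*z + 48 = 48 + 2*z)
l(70) + x(166, 140) = (48 + 2*70) - 15 = (48 + 140) - 15 = 188 - 15 = 173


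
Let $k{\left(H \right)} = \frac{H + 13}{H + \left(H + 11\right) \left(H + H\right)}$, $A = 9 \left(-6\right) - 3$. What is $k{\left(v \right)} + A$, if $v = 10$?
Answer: $- \frac{24487}{430} \approx -56.947$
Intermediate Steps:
$A = -57$ ($A = -54 - 3 = -57$)
$k{\left(H \right)} = \frac{13 + H}{H + 2 H \left(11 + H\right)}$ ($k{\left(H \right)} = \frac{13 + H}{H + \left(11 + H\right) 2 H} = \frac{13 + H}{H + 2 H \left(11 + H\right)}$)
$k{\left(v \right)} + A = \frac{13 + 10}{10 \left(23 + 2 \cdot 10\right)} - 57 = \frac{1}{10} \frac{1}{23 + 20} \cdot 23 - 57 = \frac{1}{10} \cdot \frac{1}{43} \cdot 23 - 57 = \frac{23}{430} - 57 = - \frac{24487}{430}$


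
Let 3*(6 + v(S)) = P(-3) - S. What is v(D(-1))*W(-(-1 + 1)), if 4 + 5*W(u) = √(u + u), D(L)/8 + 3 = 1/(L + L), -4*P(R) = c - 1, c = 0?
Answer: -41/15 ≈ -2.7333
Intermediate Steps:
P(R) = ¼ (P(R) = -(0 - 1)/4 = -¼*(-1) = ¼)
D(L) = -24 + 4/L (D(L) = -24 + 8/(L + L) = -24 + 8/((2*L)) = -24 + 8*(1/(2*L)) = -24 + 4/L)
v(S) = -71/12 - S/3 (v(S) = -6 + (¼ - S)/3 = -6 + (1/12 - S/3) = -71/12 - S/3)
W(u) = -⅘ + √2*√u/5 (W(u) = -⅘ + √(u + u)/5 = -⅘ + √(2*u)/5 = -⅘ + (√2*√u)/5 = -⅘ + √2*√u/5)
v(D(-1))*W(-(-1 + 1)) = (-71/12 - (-24 + 4/(-1))/3)*(-⅘ + √2*√(-(-1 + 1))/5) = (-71/12 - (-24 + 4*(-1))/3)*(-⅘ + √2*√(-1*0)/5) = (-71/12 - (-24 - 4)/3)*(-⅘ + √2*√0/5) = (-71/12 - ⅓*(-28))*(-⅘ + (⅕)*√2*0) = (-71/12 + 28/3)*(-⅘ + 0) = (41/12)*(-⅘) = -41/15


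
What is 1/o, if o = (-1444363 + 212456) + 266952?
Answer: -1/964955 ≈ -1.0363e-6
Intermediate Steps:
o = -964955 (o = -1231907 + 266952 = -964955)
1/o = 1/(-964955) = -1/964955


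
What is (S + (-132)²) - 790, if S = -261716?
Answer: -245082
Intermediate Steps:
(S + (-132)²) - 790 = (-261716 + (-132)²) - 790 = (-261716 + 17424) - 790 = -244292 - 790 = -245082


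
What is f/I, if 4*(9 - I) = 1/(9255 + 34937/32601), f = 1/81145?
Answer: 1207028768/881496499006095 ≈ 1.3693e-6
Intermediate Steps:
f = 1/81145 ≈ 1.2324e-5
I = 10863226311/1207028768 (I = 9 - 1/(4*(9255 + 34937/32601)) = 9 - 1/(4*301757192/32601) = 9 - 1/4*32601/301757192 = 9 - 32601/1207028768 = 10863226311/1207028768 ≈ 9.0000)
f/I = 1/(81145*(10863226311/1207028768)) = (1/81145)*(1207028768/10863226311) = 1207028768/881496499006095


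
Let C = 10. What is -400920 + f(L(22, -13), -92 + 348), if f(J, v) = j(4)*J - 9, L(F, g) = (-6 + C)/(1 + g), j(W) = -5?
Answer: -1202782/3 ≈ -4.0093e+5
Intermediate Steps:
L(F, g) = 4/(1 + g) (L(F, g) = (-6 + 10)/(1 + g) = 4/(1 + g))
f(J, v) = -9 - 5*J (f(J, v) = -5*J - 9 = -9 - 5*J)
-400920 + f(L(22, -13), -92 + 348) = -400920 + (-9 - 20/(1 - 13)) = -400920 + (-9 - 20/(-12)) = -400920 + (-9 - 20*(-1)/12) = -400920 + (-9 - 5*(-⅓)) = -400920 + (-9 + 5/3) = -400920 - 22/3 = -1202782/3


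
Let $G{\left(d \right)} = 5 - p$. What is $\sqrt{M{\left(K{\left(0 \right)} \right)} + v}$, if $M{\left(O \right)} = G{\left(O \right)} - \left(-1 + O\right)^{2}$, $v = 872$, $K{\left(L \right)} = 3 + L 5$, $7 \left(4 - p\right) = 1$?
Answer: $\frac{78 \sqrt{7}}{7} \approx 29.481$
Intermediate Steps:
$p = \frac{27}{7}$ ($p = 4 - \frac{1}{7} = \frac{27}{7} \approx 3.8571$)
$G{\left(d \right)} = \frac{8}{7}$ ($G{\left(d \right)} = 5 - \frac{27}{7} = \frac{8}{7}$)
$K{\left(L \right)} = 3 + 5 L$
$M{\left(O \right)} = \frac{8}{7} - \left(-1 + O\right)^{2}$
$\sqrt{M{\left(K{\left(0 \right)} \right)} + v} = \sqrt{\left(\frac{8}{7} - \left(-1 + \left(3 + 5 \cdot 0\right)\right)^{2}\right) + 872} = \sqrt{\left(\frac{8}{7} - \left(-1 + \left(3 + 0\right)\right)^{2}\right) + 872} = \sqrt{\left(\frac{8}{7} - \left(-1 + 3\right)^{2}\right) + 872} = \sqrt{\left(\frac{8}{7} - 2^{2}\right) + 872} = \sqrt{\left(\frac{8}{7} - 4\right) + 872} = \sqrt{- \frac{20}{7} + 872} = \sqrt{\frac{6084}{7}} = \frac{78 \sqrt{7}}{7}$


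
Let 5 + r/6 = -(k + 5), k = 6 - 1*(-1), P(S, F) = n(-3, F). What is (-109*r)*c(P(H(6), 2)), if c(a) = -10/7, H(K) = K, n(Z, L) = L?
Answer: -111180/7 ≈ -15883.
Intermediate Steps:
P(S, F) = F
k = 7 (k = 6 + 1 = 7)
c(a) = -10/7 (c(a) = -10*⅐ = -10/7)
r = -102 (r = -30 + 6*(-(7 + 5)) = -30 + 6*(-1*12) = -30 + 6*(-12) = -30 - 72 = -102)
(-109*r)*c(P(H(6), 2)) = -109*(-102)*(-10/7) = 11118*(-10/7) = -111180/7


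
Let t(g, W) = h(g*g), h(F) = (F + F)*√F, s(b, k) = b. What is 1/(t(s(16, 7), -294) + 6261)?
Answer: 1/14453 ≈ 6.9190e-5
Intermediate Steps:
h(F) = 2*F^(3/2) (h(F) = (2*F)*√F = 2*F^(3/2))
t(g, W) = 2*(g²)^(3/2) (t(g, W) = 2*(g*g)^(3/2) = 2*(g²)^(3/2))
1/(t(s(16, 7), -294) + 6261) = 1/(2*(16²)^(3/2) + 6261) = 1/(2*256^(3/2) + 6261) = 1/(2*4096 + 6261) = 1/(8192 + 6261) = 1/14453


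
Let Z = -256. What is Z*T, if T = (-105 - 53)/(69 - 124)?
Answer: -40448/55 ≈ -735.42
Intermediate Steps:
T = 158/55 (T = -158/(-55) = -158*(-1/55) = 158/55 ≈ 2.8727)
Z*T = -256*158/55 = -40448/55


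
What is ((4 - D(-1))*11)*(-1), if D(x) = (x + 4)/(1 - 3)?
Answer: -121/2 ≈ -60.500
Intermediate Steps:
D(x) = -2 - x/2 (D(x) = (4 + x)/(-2) = (4 + x)*(-1/2) = -2 - x/2)
((4 - D(-1))*11)*(-1) = ((4 - (-2 - 1/2*(-1)))*11)*(-1) = ((4 - (-2 + 1/2))*11)*(-1) = ((4 - 1*(-3/2))*11)*(-1) = ((4 + 3/2)*11)*(-1) = ((11/2)*11)*(-1) = (121/2)*(-1) = -121/2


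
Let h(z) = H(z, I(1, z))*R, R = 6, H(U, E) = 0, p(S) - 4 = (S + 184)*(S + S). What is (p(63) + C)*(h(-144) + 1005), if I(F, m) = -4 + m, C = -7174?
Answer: 24071760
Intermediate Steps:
p(S) = 4 + 2*S*(184 + S) (p(S) = 4 + (S + 184)*(S + S) = 4 + (184 + S)*(2*S) = 4 + 2*S*(184 + S))
h(z) = 0 (h(z) = 0*6 = 0)
(p(63) + C)*(h(-144) + 1005) = ((4 + 2*63² + 368*63) - 7174)*(0 + 1005) = ((4 + 2*3969 + 23184) - 7174)*1005 = ((4 + 7938 + 23184) - 7174)*1005 = (31126 - 7174)*1005 = 23952*1005 = 24071760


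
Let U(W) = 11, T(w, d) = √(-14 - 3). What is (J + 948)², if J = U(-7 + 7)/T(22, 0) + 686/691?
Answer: 7310168469571/8117177 - 14426588*I*√17/11747 ≈ 9.0058e+5 - 5063.6*I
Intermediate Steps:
T(w, d) = I*√17 (T(w, d) = √(-17) = I*√17)
J = 686/691 - 11*I*√17/17 (J = 11/((I*√17)) + 686/691 = 11*(-I*√17/17) + 686*(1/691) = -11*I*√17/17 + 686/691 = 686/691 - 11*I*√17/17 ≈ 0.99276 - 2.6679*I)
(J + 948)² = ((686/691 - 11*I*√17/17) + 948)² = (655754/691 - 11*I*√17/17)²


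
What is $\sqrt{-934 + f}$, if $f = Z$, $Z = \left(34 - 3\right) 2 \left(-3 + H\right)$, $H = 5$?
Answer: $9 i \sqrt{10} \approx 28.461 i$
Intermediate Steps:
$Z = 124$ ($Z = \left(34 - 3\right) 2 \left(-3 + 5\right) = 31 \cdot 2 \cdot 2 = 31 \cdot 4 = 124$)
$f = 124$
$\sqrt{-934 + f} = \sqrt{-934 + 124} = \sqrt{-810} = 9 i \sqrt{10}$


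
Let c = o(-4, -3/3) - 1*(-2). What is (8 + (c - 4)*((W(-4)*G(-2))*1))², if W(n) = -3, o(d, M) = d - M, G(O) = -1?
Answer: 49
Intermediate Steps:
c = -1 (c = (-4 - (-3)/3) - 1*(-2) = (-4 - (-3)/3) + 2 = (-4 - 1*(-1)) + 2 = (-4 + 1) + 2 = -3 + 2 = -1)
(8 + (c - 4)*((W(-4)*G(-2))*1))² = (8 + (-1 - 4)*(-3*(-1)*1))² = (8 - 15)² = (-7)² = 49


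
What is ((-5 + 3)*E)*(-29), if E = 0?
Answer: 0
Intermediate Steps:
((-5 + 3)*E)*(-29) = ((-5 + 3)*0)*(-29) = -2*0*(-29) = 0*(-29) = 0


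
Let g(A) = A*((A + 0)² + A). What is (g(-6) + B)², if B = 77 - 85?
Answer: 35344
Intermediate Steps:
B = -8
g(A) = A*(A + A²) (g(A) = A*(A² + A) = A*(A + A²))
(g(-6) + B)² = ((-6)²*(1 - 6) - 8)² = (36*(-5) - 8)² = (-180 - 8)² = (-188)² = 35344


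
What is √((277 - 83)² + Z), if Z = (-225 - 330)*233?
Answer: 7*I*√1871 ≈ 302.79*I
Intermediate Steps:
Z = -129315 (Z = -555*233 = -129315)
√((277 - 83)² + Z) = √((277 - 83)² - 129315) = √(194² - 129315) = √(37636 - 129315) = √(-91679) = 7*I*√1871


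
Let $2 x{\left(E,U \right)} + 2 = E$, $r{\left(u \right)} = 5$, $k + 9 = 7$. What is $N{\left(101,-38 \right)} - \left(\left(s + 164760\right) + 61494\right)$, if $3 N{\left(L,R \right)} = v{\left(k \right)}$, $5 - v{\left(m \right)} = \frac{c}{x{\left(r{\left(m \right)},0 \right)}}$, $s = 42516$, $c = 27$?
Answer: $- \frac{806323}{3} \approx -2.6877 \cdot 10^{5}$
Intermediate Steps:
$k = -2$ ($k = -9 + 7 = -2$)
$x{\left(E,U \right)} = -1 + \frac{E}{2}$
$v{\left(m \right)} = -13$ ($v{\left(m \right)} = 5 - \frac{27}{-1 + \frac{1}{2} \cdot 5} = 5 - \frac{27}{-1 + \frac{5}{2}} = 5 - \frac{27}{\frac{3}{2}} = 5 - 27 \cdot \frac{2}{3} = 5 - 18 = -13$)
$N{\left(L,R \right)} = - \frac{13}{3}$ ($N{\left(L,R \right)} = \frac{1}{3} \left(-13\right) = - \frac{13}{3}$)
$N{\left(101,-38 \right)} - \left(\left(s + 164760\right) + 61494\right) = - \frac{13}{3} - \left(\left(42516 + 164760\right) + 61494\right) = - \frac{13}{3} - \left(207276 + 61494\right) = - \frac{13}{3} - 268770 = - \frac{806323}{3}$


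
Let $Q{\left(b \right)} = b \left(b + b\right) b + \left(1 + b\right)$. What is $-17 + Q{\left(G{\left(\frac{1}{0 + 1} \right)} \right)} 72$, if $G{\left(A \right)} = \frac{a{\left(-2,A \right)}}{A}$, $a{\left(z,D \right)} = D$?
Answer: $271$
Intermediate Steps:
$G{\left(A \right)} = 1$ ($G{\left(A \right)} = \frac{A}{A} = 1$)
$Q{\left(b \right)} = 1 + b + 2 b^{3}$ ($Q{\left(b \right)} = b 2 b b + \left(1 + b\right) = 2 b^{2} b + \left(1 + b\right) = 2 b^{3} + \left(1 + b\right) = 1 + b + 2 b^{3}$)
$-17 + Q{\left(G{\left(\frac{1}{0 + 1} \right)} \right)} 72 = -17 + \left(1 + 1 + 2 \cdot 1^{3}\right) 72 = -17 + \left(1 + 1 + 2 \cdot 1\right) 72 = -17 + \left(1 + 1 + 2\right) 72 = -17 + 4 \cdot 72 = -17 + 288 = 271$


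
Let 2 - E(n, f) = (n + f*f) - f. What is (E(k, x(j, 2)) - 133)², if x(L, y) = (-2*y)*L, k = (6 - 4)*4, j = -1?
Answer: 22801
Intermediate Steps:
k = 8 (k = 2*4 = 8)
x(L, y) = -2*L*y
E(n, f) = 2 + f - n - f² (E(n, f) = 2 - ((n + f*f) - f) = 2 - ((n + f²) - f) = 2 - (n + f² - f) = 2 + (f - n - f²) = 2 + f - n - f²)
(E(k, x(j, 2)) - 133)² = ((2 - 2*(-1)*2 - 1*8 - (-2*(-1)*2)²) - 133)² = ((2 + 4 - 8 - 1*4²) - 133)² = ((2 + 4 - 8 - 1*16) - 133)² = ((2 + 4 - 8 - 16) - 133)² = (-18 - 133)² = (-151)² = 22801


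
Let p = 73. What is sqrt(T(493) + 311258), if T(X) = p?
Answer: sqrt(311331) ≈ 557.97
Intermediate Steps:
T(X) = 73
sqrt(T(493) + 311258) = sqrt(73 + 311258) = sqrt(311331)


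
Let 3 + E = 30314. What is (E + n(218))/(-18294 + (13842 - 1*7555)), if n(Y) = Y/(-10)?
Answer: -151446/60035 ≈ -2.5226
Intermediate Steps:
n(Y) = -Y/10 (n(Y) = Y*(-⅒) = -Y/10)
E = 30311 (E = -3 + 30314 = 30311)
(E + n(218))/(-18294 + (13842 - 1*7555)) = (30311 - ⅒*218)/(-18294 + (13842 - 1*7555)) = (30311 - 109/5)/(-18294 + (13842 - 7555)) = 151446/(5*(-18294 + 6287)) = (151446/5)/(-12007) = (151446/5)*(-1/12007) = -151446/60035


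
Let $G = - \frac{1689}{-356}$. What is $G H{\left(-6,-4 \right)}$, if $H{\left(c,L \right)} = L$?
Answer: $- \frac{1689}{89} \approx -18.978$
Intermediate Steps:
$G = \frac{1689}{356}$ ($G = \left(-1689\right) \left(- \frac{1}{356}\right) = \frac{1689}{356} \approx 4.7444$)
$G H{\left(-6,-4 \right)} = \frac{1689}{356} \left(-4\right) = - \frac{1689}{89}$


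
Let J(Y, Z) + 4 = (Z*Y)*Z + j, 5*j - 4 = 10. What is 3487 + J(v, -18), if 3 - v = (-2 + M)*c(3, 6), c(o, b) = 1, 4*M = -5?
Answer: 27554/5 ≈ 5510.8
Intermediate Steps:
j = 14/5 (j = 4/5 + (1/5)*10 = 4/5 + 2 = 14/5 ≈ 2.8000)
M = -5/4 (M = (1/4)*(-5) = -5/4 ≈ -1.2500)
v = 25/4 (v = 3 - (-2 - 5/4) = 3 - (-13)/4 = 3 - 1*(-13/4) = 3 + 13/4 = 25/4 ≈ 6.2500)
J(Y, Z) = -6/5 + Y*Z**2 (J(Y, Z) = -4 + ((Z*Y)*Z + 14/5) = -4 + ((Y*Z)*Z + 14/5) = -4 + (Y*Z**2 + 14/5) = -4 + (14/5 + Y*Z**2) = -6/5 + Y*Z**2)
3487 + J(v, -18) = 3487 + (-6/5 + (25/4)*(-18)**2) = 3487 + (-6/5 + (25/4)*324) = 3487 + (-6/5 + 2025) = 3487 + 10119/5 = 27554/5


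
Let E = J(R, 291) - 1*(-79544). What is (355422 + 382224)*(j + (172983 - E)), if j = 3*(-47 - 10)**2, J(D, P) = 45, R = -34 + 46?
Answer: 76081546086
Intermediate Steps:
R = 12
E = 79589 (E = 45 - 1*(-79544) = 45 + 79544 = 79589)
j = 9747 (j = 3*(-57)**2 = 3*3249 = 9747)
(355422 + 382224)*(j + (172983 - E)) = (355422 + 382224)*(9747 + (172983 - 1*79589)) = 737646*(9747 + (172983 - 79589)) = 737646*(9747 + 93394) = 737646*103141 = 76081546086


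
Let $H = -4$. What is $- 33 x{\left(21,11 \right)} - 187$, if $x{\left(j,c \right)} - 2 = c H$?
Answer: $1199$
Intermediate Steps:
$x{\left(j,c \right)} = 2 - 4 c$ ($x{\left(j,c \right)} = 2 + c \left(-4\right) = 2 - 4 c$)
$- 33 x{\left(21,11 \right)} - 187 = - 33 \left(2 - 44\right) - 187 = \left(-33\right) \left(-42\right) - 187 = 1386 - 187 = 1199$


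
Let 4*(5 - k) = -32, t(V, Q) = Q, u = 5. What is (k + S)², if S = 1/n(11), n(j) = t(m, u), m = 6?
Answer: 4356/25 ≈ 174.24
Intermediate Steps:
n(j) = 5
k = 13 (k = 5 - ¼*(-32) = 5 + 8 = 13)
S = ⅕ (S = 1/5 = ⅕ ≈ 0.20000)
(k + S)² = (13 + ⅕)² = (66/5)² = 4356/25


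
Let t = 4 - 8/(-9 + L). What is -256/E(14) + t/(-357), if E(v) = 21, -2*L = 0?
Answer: -39212/3213 ≈ -12.204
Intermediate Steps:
L = 0 (L = -1/2*0 = 0)
t = 44/9 (t = 4 - 8/(-9 + 0) = 4 - 8/(-9) = 4 - 1/9*(-8) = 4 + 8/9 = 44/9 ≈ 4.8889)
-256/E(14) + t/(-357) = -256/21 + (44/9)/(-357) = -256*1/21 + (44/9)*(-1/357) = -256/21 - 44/3213 = -39212/3213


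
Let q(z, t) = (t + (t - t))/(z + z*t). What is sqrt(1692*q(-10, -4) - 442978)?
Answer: I*sqrt(11080090)/5 ≈ 665.74*I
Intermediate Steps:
q(z, t) = t/(z + t*z) (q(z, t) = (t + 0)/(z + t*z) = t/(z + t*z))
sqrt(1692*q(-10, -4) - 442978) = sqrt(1692*(-4/(-10*(1 - 4))) - 442978) = sqrt(1692*(-4*(-1/10)/(-3)) - 442978) = sqrt(1692*(-4*(-1/10)*(-1/3)) - 442978) = sqrt(1692*(-2/15) - 442978) = sqrt(-1128/5 - 442978) = sqrt(-2216018/5) = I*sqrt(11080090)/5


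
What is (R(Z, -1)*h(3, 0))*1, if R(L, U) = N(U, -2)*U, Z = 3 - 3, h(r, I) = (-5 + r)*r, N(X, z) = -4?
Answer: -24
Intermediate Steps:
h(r, I) = r*(-5 + r)
Z = 0
R(L, U) = -4*U
(R(Z, -1)*h(3, 0))*1 = ((-4*(-1))*(3*(-5 + 3)))*1 = (4*(3*(-2)))*1 = (4*(-6))*1 = -24*1 = -24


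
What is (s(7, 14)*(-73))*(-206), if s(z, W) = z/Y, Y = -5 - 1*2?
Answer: -15038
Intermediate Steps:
Y = -7 (Y = -5 - 2 = -7)
s(z, W) = -z/7 (s(z, W) = z/(-7) = z*(-⅐) = -z/7)
(s(7, 14)*(-73))*(-206) = (-⅐*7*(-73))*(-206) = -1*(-73)*(-206) = 73*(-206) = -15038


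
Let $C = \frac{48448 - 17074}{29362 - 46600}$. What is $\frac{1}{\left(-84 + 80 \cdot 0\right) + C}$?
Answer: $- \frac{2873}{246561} \approx -0.011652$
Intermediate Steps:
$C = - \frac{5229}{2873}$ ($C = \frac{31374}{-17238} = 31374 \left(- \frac{1}{17238}\right) = - \frac{5229}{2873} \approx -1.82$)
$\frac{1}{\left(-84 + 80 \cdot 0\right) + C} = \frac{1}{\left(-84 + 80 \cdot 0\right) - \frac{5229}{2873}} = \frac{1}{\left(-84 + 0\right) - \frac{5229}{2873}} = \frac{1}{-84 - \frac{5229}{2873}} = \frac{1}{- \frac{246561}{2873}} = - \frac{2873}{246561}$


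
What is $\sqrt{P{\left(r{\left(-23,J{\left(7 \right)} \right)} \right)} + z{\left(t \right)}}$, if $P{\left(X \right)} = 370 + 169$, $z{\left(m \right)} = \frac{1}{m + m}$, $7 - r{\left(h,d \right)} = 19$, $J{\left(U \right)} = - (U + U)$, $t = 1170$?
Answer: $\frac{\sqrt{81981965}}{390} \approx 23.216$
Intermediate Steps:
$J{\left(U \right)} = - 2 U$
$r{\left(h,d \right)} = -12$ ($r{\left(h,d \right)} = 7 - 19 = -12$)
$z{\left(m \right)} = \frac{1}{2 m}$
$P{\left(X \right)} = 539$
$\sqrt{P{\left(r{\left(-23,J{\left(7 \right)} \right)} \right)} + z{\left(t \right)}} = \sqrt{539 + \frac{1}{2 \cdot 1170}} = \sqrt{539 + \frac{1}{2} \cdot \frac{1}{1170}} = \sqrt{539 + \frac{1}{2340}} = \sqrt{\frac{1261261}{2340}} = \frac{\sqrt{81981965}}{390}$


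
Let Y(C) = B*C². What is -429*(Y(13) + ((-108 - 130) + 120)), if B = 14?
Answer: -964392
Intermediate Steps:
Y(C) = 14*C²
-429*(Y(13) + ((-108 - 130) + 120)) = -429*(14*13² + ((-108 - 130) + 120)) = -429*(14*169 + (-238 + 120)) = -429*(2366 - 118) = -429*2248 = -964392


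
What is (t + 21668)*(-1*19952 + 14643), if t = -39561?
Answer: 94993937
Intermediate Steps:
(t + 21668)*(-1*19952 + 14643) = (-39561 + 21668)*(-1*19952 + 14643) = -17893*(-19952 + 14643) = -17893*(-5309) = 94993937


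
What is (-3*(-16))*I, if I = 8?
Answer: 384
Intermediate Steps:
(-3*(-16))*I = -3*(-16)*8 = 48*8 = 384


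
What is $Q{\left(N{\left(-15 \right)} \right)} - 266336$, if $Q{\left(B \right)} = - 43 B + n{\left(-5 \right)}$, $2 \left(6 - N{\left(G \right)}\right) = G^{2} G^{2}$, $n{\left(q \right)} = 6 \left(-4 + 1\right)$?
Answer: $\frac{1643651}{2} \approx 8.2183 \cdot 10^{5}$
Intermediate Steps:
$n{\left(q \right)} = -18$ ($n{\left(q \right)} = 6 \left(-3\right) = -18$)
$N{\left(G \right)} = 6 - \frac{G^{4}}{2}$ ($N{\left(G \right)} = 6 - \frac{G^{2} G^{2}}{2} = 6 - \frac{G^{4}}{2}$)
$Q{\left(B \right)} = -18 - 43 B$ ($Q{\left(B \right)} = - 43 B - 18 = -18 - 43 B$)
$Q{\left(N{\left(-15 \right)} \right)} - 266336 = \left(-18 - 43 \left(6 - \frac{\left(-15\right)^{4}}{2}\right)\right) - 266336 = \left(-18 - 43 \left(6 - \frac{50625}{2}\right)\right) - 266336 = \left(-18 - - \frac{2176359}{2}\right) - 266336 = \left(-18 + \frac{2176359}{2}\right) - 266336 = \frac{2176323}{2} - 266336 = \frac{1643651}{2}$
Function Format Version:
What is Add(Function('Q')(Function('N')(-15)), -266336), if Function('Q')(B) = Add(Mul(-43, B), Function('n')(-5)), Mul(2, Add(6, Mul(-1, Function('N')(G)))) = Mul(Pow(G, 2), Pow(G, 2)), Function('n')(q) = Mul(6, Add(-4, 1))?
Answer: Rational(1643651, 2) ≈ 8.2183e+5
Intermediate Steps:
Function('n')(q) = -18 (Function('n')(q) = Mul(6, -3) = -18)
Function('N')(G) = Add(6, Mul(Rational(-1, 2), Pow(G, 4))) (Function('N')(G) = Add(6, Mul(Rational(-1, 2), Mul(Pow(G, 2), Pow(G, 2)))) = Add(6, Mul(Rational(-1, 2), Pow(G, 4))))
Function('Q')(B) = Add(-18, Mul(-43, B)) (Function('Q')(B) = Add(Mul(-43, B), -18) = Add(-18, Mul(-43, B)))
Add(Function('Q')(Function('N')(-15)), -266336) = Add(Add(-18, Mul(-43, Add(6, Mul(Rational(-1, 2), Pow(-15, 4))))), -266336) = Add(Add(-18, Mul(-43, Add(6, Mul(Rational(-1, 2), 50625)))), -266336) = Add(Add(-18, Mul(-43, Add(6, Rational(-50625, 2)))), -266336) = Add(Add(-18, Mul(-43, Rational(-50613, 2))), -266336) = Add(Add(-18, Rational(2176359, 2)), -266336) = Add(Rational(2176323, 2), -266336) = Rational(1643651, 2)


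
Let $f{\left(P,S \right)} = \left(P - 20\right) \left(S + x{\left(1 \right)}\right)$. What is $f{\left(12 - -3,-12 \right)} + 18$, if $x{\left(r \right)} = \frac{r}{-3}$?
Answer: $\frac{239}{3} \approx 79.667$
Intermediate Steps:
$x{\left(r \right)} = - \frac{r}{3}$ ($x{\left(r \right)} = r \left(- \frac{1}{3}\right) = - \frac{r}{3}$)
$f{\left(P,S \right)} = \left(-20 + P\right) \left(- \frac{1}{3} + S\right)$ ($f{\left(P,S \right)} = \left(P - 20\right) \left(S - \frac{1}{3}\right) = \left(-20 + P\right) \left(S - \frac{1}{3}\right) = \left(-20 + P\right) \left(- \frac{1}{3} + S\right)$)
$f{\left(12 - -3,-12 \right)} + 18 = \left(\frac{20}{3} - -240 - \frac{12 - -3}{3} + \left(12 - -3\right) \left(-12\right)\right) + 18 = \left(\frac{20}{3} + 240 - \frac{12 + 3}{3} + \left(12 + 3\right) \left(-12\right)\right) + 18 = \left(\frac{20}{3} + 240 - 5 + 15 \left(-12\right)\right) + 18 = \left(\frac{20}{3} + 240 - 5 - 180\right) + 18 = \frac{185}{3} + 18 = \frac{239}{3}$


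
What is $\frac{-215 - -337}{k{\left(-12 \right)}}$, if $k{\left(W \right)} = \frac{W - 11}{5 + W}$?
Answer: $\frac{854}{23} \approx 37.13$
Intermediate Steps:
$k{\left(W \right)} = \frac{-11 + W}{5 + W}$
$\frac{-215 - -337}{k{\left(-12 \right)}} = \frac{-215 - -337}{\frac{1}{5 - 12} \left(-11 - 12\right)} = \frac{-215 + 337}{\frac{1}{-7} \left(-23\right)} = \frac{122}{\left(- \frac{1}{7}\right) \left(-23\right)} = \frac{122}{\frac{23}{7}} = 122 \cdot \frac{7}{23} = \frac{854}{23}$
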